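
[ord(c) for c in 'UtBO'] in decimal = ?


String: 'UtBO'  (4 characters)
Per-character ASCII lookup:
  'U': uppercase starts at 65: 'U' = 65 + 20 = 85
  't': lowercase starts at 97: 't' = 97 + 19 = 116
  'B': uppercase starts at 65: 'B' = 65 + 1 = 66
  'O': uppercase starts at 65: 'O' = 65 + 14 = 79
= 85 116 66 79


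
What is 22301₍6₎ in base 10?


Positional values (base 6):
  1 × 6^0 = 1 × 1 = 1
  0 × 6^1 = 0 × 6 = 0
  3 × 6^2 = 3 × 36 = 108
  2 × 6^3 = 2 × 216 = 432
  2 × 6^4 = 2 × 1296 = 2592
Sum = 1 + 0 + 108 + 432 + 2592
= 3133


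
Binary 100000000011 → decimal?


Positional values:
Bit 0: 1 × 2^0 = 1
Bit 1: 1 × 2^1 = 2
Bit 11: 1 × 2^11 = 2048
Sum = 1 + 2 + 2048
= 2051


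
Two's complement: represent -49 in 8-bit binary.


Original: 00110001
Step 1 - Invert all bits: 11001110
Step 2 - Add 1: 11001110 + 1
= 11001111 (represents -49)


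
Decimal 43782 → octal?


Divide by 8 repeatedly:
43782 ÷ 8 = 5472 remainder 6
5472 ÷ 8 = 684 remainder 0
684 ÷ 8 = 85 remainder 4
85 ÷ 8 = 10 remainder 5
10 ÷ 8 = 1 remainder 2
1 ÷ 8 = 0 remainder 1
Reading remainders bottom-up:
= 0o125406


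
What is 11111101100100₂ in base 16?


Group into 4-bit nibbles: 0011111101100100
  0011 = 3
  1111 = F
  0110 = 6
  0100 = 4
= 0x3F64


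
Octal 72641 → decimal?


Positional values:
Position 0: 1 × 8^0 = 1
Position 1: 4 × 8^1 = 32
Position 2: 6 × 8^2 = 384
Position 3: 2 × 8^3 = 1024
Position 4: 7 × 8^4 = 28672
Sum = 1 + 32 + 384 + 1024 + 28672
= 30113


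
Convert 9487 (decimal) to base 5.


Divide by 5 repeatedly:
9487 ÷ 5 = 1897 remainder 2
1897 ÷ 5 = 379 remainder 2
379 ÷ 5 = 75 remainder 4
75 ÷ 5 = 15 remainder 0
15 ÷ 5 = 3 remainder 0
3 ÷ 5 = 0 remainder 3
Reading remainders bottom-up:
= 300422


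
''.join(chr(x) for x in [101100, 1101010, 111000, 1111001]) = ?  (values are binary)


Codes (binary): 101100 1101010 111000 1111001
Per-code ASCII lookup:
  101100 = 44  (special character) → ','
  1101010 = 106  (range 97-122: lowercase, 106 - 97 = 9) → 'j'
  111000 = 56  (range 48-57: digits, 56 - 48 = 8) → '8'
  1111001 = 121  (range 97-122: lowercase, 121 - 97 = 24) → 'y'
= ',j8y'


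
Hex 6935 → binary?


Each hex digit → 4 binary bits:
  6 = 0110
  9 = 1001
  3 = 0011
  5 = 0101
Concatenate: 0110 1001 0011 0101
= 0110100100110101


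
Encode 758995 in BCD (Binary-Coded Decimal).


Each digit → 4-bit binary:
  7 → 0111
  5 → 0101
  8 → 1000
  9 → 1001
  9 → 1001
  5 → 0101
= 0111 0101 1000 1001 1001 0101


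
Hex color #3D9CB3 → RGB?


Hex: #3D9CB3
R = 3D₁₆ = 61
G = 9C₁₆ = 156
B = B3₁₆ = 179
= RGB(61, 156, 179)


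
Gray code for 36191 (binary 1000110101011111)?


Binary: 1000110101011111
Gray code: G = B XOR (B >> 1)
B >> 1 = 0100011010101111
1000110101011111 XOR 0100011010101111:
  1 XOR 0 = 1
  0 XOR 1 = 1
  0 XOR 0 = 0
  0 XOR 0 = 0
  1 XOR 0 = 1
  1 XOR 1 = 0
  0 XOR 1 = 1
  1 XOR 0 = 1
  0 XOR 1 = 1
  1 XOR 0 = 1
  0 XOR 1 = 1
  1 XOR 0 = 1
  1 XOR 1 = 0
  1 XOR 1 = 0
  1 XOR 1 = 0
  1 XOR 1 = 0
= 1100101111110000


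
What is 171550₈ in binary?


Each octal digit → 3 binary bits:
  1 = 001
  7 = 111
  1 = 001
  5 = 101
  5 = 101
  0 = 000
Concatenate: 001 111 001 101 101 000
= 001111001101101000


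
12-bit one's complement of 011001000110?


Original: 011001000110
Invert all bits:
  bit 0: 0 → 1
  bit 1: 1 → 0
  bit 2: 1 → 0
  bit 3: 0 → 1
  bit 4: 0 → 1
  bit 5: 1 → 0
  bit 6: 0 → 1
  bit 7: 0 → 1
  bit 8: 0 → 1
  bit 9: 1 → 0
  bit 10: 1 → 0
  bit 11: 0 → 1
= 100110111001


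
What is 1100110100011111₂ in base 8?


Group into 3-bit groups: 001100110100011111
  001 = 1
  100 = 4
  110 = 6
  100 = 4
  011 = 3
  111 = 7
= 0o146437


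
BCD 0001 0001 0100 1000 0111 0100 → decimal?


Each 4-bit group → digit:
  0001 → 1
  0001 → 1
  0100 → 4
  1000 → 8
  0111 → 7
  0100 → 4
= 114874


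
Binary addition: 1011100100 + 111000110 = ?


Align and add column by column (LSB to MSB, carry propagating):
  01011100100
+ 00111000110
  -----------
  col 0: 0 + 0 + 0 (carry in) = 0 → bit 0, carry out 0
  col 1: 0 + 1 + 0 (carry in) = 1 → bit 1, carry out 0
  col 2: 1 + 1 + 0 (carry in) = 2 → bit 0, carry out 1
  col 3: 0 + 0 + 1 (carry in) = 1 → bit 1, carry out 0
  col 4: 0 + 0 + 0 (carry in) = 0 → bit 0, carry out 0
  col 5: 1 + 0 + 0 (carry in) = 1 → bit 1, carry out 0
  col 6: 1 + 1 + 0 (carry in) = 2 → bit 0, carry out 1
  col 7: 1 + 1 + 1 (carry in) = 3 → bit 1, carry out 1
  col 8: 0 + 1 + 1 (carry in) = 2 → bit 0, carry out 1
  col 9: 1 + 0 + 1 (carry in) = 2 → bit 0, carry out 1
  col 10: 0 + 0 + 1 (carry in) = 1 → bit 1, carry out 0
Reading bits MSB→LSB: 10010101010
Strip leading zeros: 10010101010
= 10010101010


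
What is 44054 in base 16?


Divide by 16 repeatedly:
44054 ÷ 16 = 2753 remainder 6 (6)
2753 ÷ 16 = 172 remainder 1 (1)
172 ÷ 16 = 10 remainder 12 (C)
10 ÷ 16 = 0 remainder 10 (A)
Reading remainders bottom-up:
= 0xAC16


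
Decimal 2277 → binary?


Divide by 2 repeatedly:
2277 ÷ 2 = 1138 remainder 1
1138 ÷ 2 = 569 remainder 0
569 ÷ 2 = 284 remainder 1
284 ÷ 2 = 142 remainder 0
142 ÷ 2 = 71 remainder 0
71 ÷ 2 = 35 remainder 1
35 ÷ 2 = 17 remainder 1
17 ÷ 2 = 8 remainder 1
8 ÷ 2 = 4 remainder 0
4 ÷ 2 = 2 remainder 0
2 ÷ 2 = 1 remainder 0
1 ÷ 2 = 0 remainder 1
Reading remainders bottom-up:
= 100011100101


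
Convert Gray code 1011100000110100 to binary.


Gray code: 1011100000110100
MSB stays the same: 1
Each subsequent bit = prev_binary XOR current_gray:
  B[1] = 1 XOR 0 = 1
  B[2] = 1 XOR 1 = 0
  B[3] = 0 XOR 1 = 1
  B[4] = 1 XOR 1 = 0
  B[5] = 0 XOR 0 = 0
  B[6] = 0 XOR 0 = 0
  B[7] = 0 XOR 0 = 0
  B[8] = 0 XOR 0 = 0
  B[9] = 0 XOR 0 = 0
  B[10] = 0 XOR 1 = 1
  B[11] = 1 XOR 1 = 0
  B[12] = 0 XOR 0 = 0
  B[13] = 0 XOR 1 = 1
  B[14] = 1 XOR 0 = 1
  B[15] = 1 XOR 0 = 1
= 1101000000100111 (53287 decimal)


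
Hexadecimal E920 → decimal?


Positional values:
Position 0: 0 × 16^0 = 0 × 1 = 0
Position 1: 2 × 16^1 = 2 × 16 = 32
Position 2: 9 × 16^2 = 9 × 256 = 2304
Position 3: E × 16^3 = 14 × 4096 = 57344
Sum = 0 + 32 + 2304 + 57344
= 59680


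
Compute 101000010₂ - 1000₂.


Align and subtract column by column (LSB to MSB, borrowing when needed):
  101000010
- 000001000
  ---------
  col 0: (0 - 0 borrow-in) - 0 → 0 - 0 = 0, borrow out 0
  col 1: (1 - 0 borrow-in) - 0 → 1 - 0 = 1, borrow out 0
  col 2: (0 - 0 borrow-in) - 0 → 0 - 0 = 0, borrow out 0
  col 3: (0 - 0 borrow-in) - 1 → borrow from next column: (0+2) - 1 = 1, borrow out 1
  col 4: (0 - 1 borrow-in) - 0 → borrow from next column: (-1+2) - 0 = 1, borrow out 1
  col 5: (0 - 1 borrow-in) - 0 → borrow from next column: (-1+2) - 0 = 1, borrow out 1
  col 6: (1 - 1 borrow-in) - 0 → 0 - 0 = 0, borrow out 0
  col 7: (0 - 0 borrow-in) - 0 → 0 - 0 = 0, borrow out 0
  col 8: (1 - 0 borrow-in) - 0 → 1 - 0 = 1, borrow out 0
Reading bits MSB→LSB: 100111010
Strip leading zeros: 100111010
= 100111010


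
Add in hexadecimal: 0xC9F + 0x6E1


Align and add column by column (LSB to MSB, each column mod 16 with carry):
  0C9F
+ 06E1
  ----
  col 0: F(15) + 1(1) + 0 (carry in) = 16 → 0(0), carry out 1
  col 1: 9(9) + E(14) + 1 (carry in) = 24 → 8(8), carry out 1
  col 2: C(12) + 6(6) + 1 (carry in) = 19 → 3(3), carry out 1
  col 3: 0(0) + 0(0) + 1 (carry in) = 1 → 1(1), carry out 0
Reading digits MSB→LSB: 1380
Strip leading zeros: 1380
= 0x1380


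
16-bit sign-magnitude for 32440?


Sign bit: 0 (positive)
Magnitude: 32440 = 111111010111000
= 0111111010111000


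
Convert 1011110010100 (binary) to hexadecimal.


Group into 4-bit nibbles: 0001011110010100
  0001 = 1
  0111 = 7
  1001 = 9
  0100 = 4
= 0x1794


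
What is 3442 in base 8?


Divide by 8 repeatedly:
3442 ÷ 8 = 430 remainder 2
430 ÷ 8 = 53 remainder 6
53 ÷ 8 = 6 remainder 5
6 ÷ 8 = 0 remainder 6
Reading remainders bottom-up:
= 0o6562


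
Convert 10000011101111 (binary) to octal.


Group into 3-bit groups: 010000011101111
  010 = 2
  000 = 0
  011 = 3
  101 = 5
  111 = 7
= 0o20357


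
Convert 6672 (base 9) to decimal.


Positional values (base 9):
  2 × 9^0 = 2 × 1 = 2
  7 × 9^1 = 7 × 9 = 63
  6 × 9^2 = 6 × 81 = 486
  6 × 9^3 = 6 × 729 = 4374
Sum = 2 + 63 + 486 + 4374
= 4925


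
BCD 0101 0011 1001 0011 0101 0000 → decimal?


Each 4-bit group → digit:
  0101 → 5
  0011 → 3
  1001 → 9
  0011 → 3
  0101 → 5
  0000 → 0
= 539350


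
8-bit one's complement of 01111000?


Original: 01111000
Invert all bits:
  bit 0: 0 → 1
  bit 1: 1 → 0
  bit 2: 1 → 0
  bit 3: 1 → 0
  bit 4: 1 → 0
  bit 5: 0 → 1
  bit 6: 0 → 1
  bit 7: 0 → 1
= 10000111


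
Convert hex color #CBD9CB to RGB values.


Hex: #CBD9CB
R = CB₁₆ = 203
G = D9₁₆ = 217
B = CB₁₆ = 203
= RGB(203, 217, 203)


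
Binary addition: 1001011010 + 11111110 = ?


Align and add column by column (LSB to MSB, carry propagating):
  01001011010
+ 00011111110
  -----------
  col 0: 0 + 0 + 0 (carry in) = 0 → bit 0, carry out 0
  col 1: 1 + 1 + 0 (carry in) = 2 → bit 0, carry out 1
  col 2: 0 + 1 + 1 (carry in) = 2 → bit 0, carry out 1
  col 3: 1 + 1 + 1 (carry in) = 3 → bit 1, carry out 1
  col 4: 1 + 1 + 1 (carry in) = 3 → bit 1, carry out 1
  col 5: 0 + 1 + 1 (carry in) = 2 → bit 0, carry out 1
  col 6: 1 + 1 + 1 (carry in) = 3 → bit 1, carry out 1
  col 7: 0 + 1 + 1 (carry in) = 2 → bit 0, carry out 1
  col 8: 0 + 0 + 1 (carry in) = 1 → bit 1, carry out 0
  col 9: 1 + 0 + 0 (carry in) = 1 → bit 1, carry out 0
  col 10: 0 + 0 + 0 (carry in) = 0 → bit 0, carry out 0
Reading bits MSB→LSB: 01101011000
Strip leading zeros: 1101011000
= 1101011000


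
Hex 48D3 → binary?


Each hex digit → 4 binary bits:
  4 = 0100
  8 = 1000
  D = 1101
  3 = 0011
Concatenate: 0100 1000 1101 0011
= 0100100011010011


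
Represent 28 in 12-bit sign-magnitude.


Sign bit: 0 (positive)
Magnitude: 28 = 00000011100
= 000000011100


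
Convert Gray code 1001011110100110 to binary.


Gray code: 1001011110100110
MSB stays the same: 1
Each subsequent bit = prev_binary XOR current_gray:
  B[1] = 1 XOR 0 = 1
  B[2] = 1 XOR 0 = 1
  B[3] = 1 XOR 1 = 0
  B[4] = 0 XOR 0 = 0
  B[5] = 0 XOR 1 = 1
  B[6] = 1 XOR 1 = 0
  B[7] = 0 XOR 1 = 1
  B[8] = 1 XOR 1 = 0
  B[9] = 0 XOR 0 = 0
  B[10] = 0 XOR 1 = 1
  B[11] = 1 XOR 0 = 1
  B[12] = 1 XOR 0 = 1
  B[13] = 1 XOR 1 = 0
  B[14] = 0 XOR 1 = 1
  B[15] = 1 XOR 0 = 1
= 1110010100111011 (58683 decimal)


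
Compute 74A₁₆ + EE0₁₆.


Align and add column by column (LSB to MSB, each column mod 16 with carry):
  074A
+ 0EE0
  ----
  col 0: A(10) + 0(0) + 0 (carry in) = 10 → A(10), carry out 0
  col 1: 4(4) + E(14) + 0 (carry in) = 18 → 2(2), carry out 1
  col 2: 7(7) + E(14) + 1 (carry in) = 22 → 6(6), carry out 1
  col 3: 0(0) + 0(0) + 1 (carry in) = 1 → 1(1), carry out 0
Reading digits MSB→LSB: 162A
Strip leading zeros: 162A
= 0x162A


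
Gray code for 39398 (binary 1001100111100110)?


Binary: 1001100111100110
Gray code: G = B XOR (B >> 1)
B >> 1 = 0100110011110011
1001100111100110 XOR 0100110011110011:
  1 XOR 0 = 1
  0 XOR 1 = 1
  0 XOR 0 = 0
  1 XOR 0 = 1
  1 XOR 1 = 0
  0 XOR 1 = 1
  0 XOR 0 = 0
  1 XOR 0 = 1
  1 XOR 1 = 0
  1 XOR 1 = 0
  1 XOR 1 = 0
  0 XOR 1 = 1
  0 XOR 0 = 0
  1 XOR 0 = 1
  1 XOR 1 = 0
  0 XOR 1 = 1
= 1101010100010101


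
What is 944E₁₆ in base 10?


Positional values:
Position 0: E × 16^0 = 14 × 1 = 14
Position 1: 4 × 16^1 = 4 × 16 = 64
Position 2: 4 × 16^2 = 4 × 256 = 1024
Position 3: 9 × 16^3 = 9 × 4096 = 36864
Sum = 14 + 64 + 1024 + 36864
= 37966


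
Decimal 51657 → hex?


Divide by 16 repeatedly:
51657 ÷ 16 = 3228 remainder 9 (9)
3228 ÷ 16 = 201 remainder 12 (C)
201 ÷ 16 = 12 remainder 9 (9)
12 ÷ 16 = 0 remainder 12 (C)
Reading remainders bottom-up:
= 0xC9C9


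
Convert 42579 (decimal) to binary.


Divide by 2 repeatedly:
42579 ÷ 2 = 21289 remainder 1
21289 ÷ 2 = 10644 remainder 1
10644 ÷ 2 = 5322 remainder 0
5322 ÷ 2 = 2661 remainder 0
2661 ÷ 2 = 1330 remainder 1
1330 ÷ 2 = 665 remainder 0
665 ÷ 2 = 332 remainder 1
332 ÷ 2 = 166 remainder 0
166 ÷ 2 = 83 remainder 0
83 ÷ 2 = 41 remainder 1
41 ÷ 2 = 20 remainder 1
20 ÷ 2 = 10 remainder 0
10 ÷ 2 = 5 remainder 0
5 ÷ 2 = 2 remainder 1
2 ÷ 2 = 1 remainder 0
1 ÷ 2 = 0 remainder 1
Reading remainders bottom-up:
= 1010011001010011


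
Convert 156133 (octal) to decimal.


Positional values:
Position 0: 3 × 8^0 = 3
Position 1: 3 × 8^1 = 24
Position 2: 1 × 8^2 = 64
Position 3: 6 × 8^3 = 3072
Position 4: 5 × 8^4 = 20480
Position 5: 1 × 8^5 = 32768
Sum = 3 + 24 + 64 + 3072 + 20480 + 32768
= 56411


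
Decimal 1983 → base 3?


Divide by 3 repeatedly:
1983 ÷ 3 = 661 remainder 0
661 ÷ 3 = 220 remainder 1
220 ÷ 3 = 73 remainder 1
73 ÷ 3 = 24 remainder 1
24 ÷ 3 = 8 remainder 0
8 ÷ 3 = 2 remainder 2
2 ÷ 3 = 0 remainder 2
Reading remainders bottom-up:
= 2201110


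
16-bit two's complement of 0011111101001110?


Original: 0011111101001110
Step 1 - Invert all bits: 1100000010110001
Step 2 - Add 1: 1100000010110001 + 1
= 1100000010110010 (represents -16206)


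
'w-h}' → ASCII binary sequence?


String: 'w-h}'  (4 characters)
Per-character ASCII lookup:
  'w': lowercase starts at 97: 'w' = 97 + 22 = 119 → 1110111
  '-': special character: '-' = 45 → 101101
  'h': lowercase starts at 97: 'h' = 97 + 7 = 104 → 1101000
  '}': special character: '}' = 125 → 1111101
= 1110111 101101 1101000 1111101


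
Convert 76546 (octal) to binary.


Each octal digit → 3 binary bits:
  7 = 111
  6 = 110
  5 = 101
  4 = 100
  6 = 110
Concatenate: 111 110 101 100 110
= 111110101100110


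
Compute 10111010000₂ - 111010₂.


Align and subtract column by column (LSB to MSB, borrowing when needed):
  10111010000
- 00000111010
  -----------
  col 0: (0 - 0 borrow-in) - 0 → 0 - 0 = 0, borrow out 0
  col 1: (0 - 0 borrow-in) - 1 → borrow from next column: (0+2) - 1 = 1, borrow out 1
  col 2: (0 - 1 borrow-in) - 0 → borrow from next column: (-1+2) - 0 = 1, borrow out 1
  col 3: (0 - 1 borrow-in) - 1 → borrow from next column: (-1+2) - 1 = 0, borrow out 1
  col 4: (1 - 1 borrow-in) - 1 → borrow from next column: (0+2) - 1 = 1, borrow out 1
  col 5: (0 - 1 borrow-in) - 1 → borrow from next column: (-1+2) - 1 = 0, borrow out 1
  col 6: (1 - 1 borrow-in) - 0 → 0 - 0 = 0, borrow out 0
  col 7: (1 - 0 borrow-in) - 0 → 1 - 0 = 1, borrow out 0
  col 8: (1 - 0 borrow-in) - 0 → 1 - 0 = 1, borrow out 0
  col 9: (0 - 0 borrow-in) - 0 → 0 - 0 = 0, borrow out 0
  col 10: (1 - 0 borrow-in) - 0 → 1 - 0 = 1, borrow out 0
Reading bits MSB→LSB: 10110010110
Strip leading zeros: 10110010110
= 10110010110


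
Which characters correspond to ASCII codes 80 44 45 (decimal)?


Codes (decimal): 80 44 45
Per-code ASCII lookup:
  80  (range 65-90: uppercase, 80 - 65 = 15) → 'P'
  44  (special character) → ','
  45  (special character) → '-'
= 'P,-'


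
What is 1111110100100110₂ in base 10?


Positional values:
Bit 1: 1 × 2^1 = 2
Bit 2: 1 × 2^2 = 4
Bit 5: 1 × 2^5 = 32
Bit 8: 1 × 2^8 = 256
Bit 10: 1 × 2^10 = 1024
Bit 11: 1 × 2^11 = 2048
Bit 12: 1 × 2^12 = 4096
Bit 13: 1 × 2^13 = 8192
Bit 14: 1 × 2^14 = 16384
Bit 15: 1 × 2^15 = 32768
Sum = 2 + 4 + 32 + 256 + 1024 + 2048 + 4096 + 8192 + 16384 + 32768
= 64806


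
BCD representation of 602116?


Each digit → 4-bit binary:
  6 → 0110
  0 → 0000
  2 → 0010
  1 → 0001
  1 → 0001
  6 → 0110
= 0110 0000 0010 0001 0001 0110


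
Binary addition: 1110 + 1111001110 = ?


Align and add column by column (LSB to MSB, carry propagating):
  00000001110
+ 01111001110
  -----------
  col 0: 0 + 0 + 0 (carry in) = 0 → bit 0, carry out 0
  col 1: 1 + 1 + 0 (carry in) = 2 → bit 0, carry out 1
  col 2: 1 + 1 + 1 (carry in) = 3 → bit 1, carry out 1
  col 3: 1 + 1 + 1 (carry in) = 3 → bit 1, carry out 1
  col 4: 0 + 0 + 1 (carry in) = 1 → bit 1, carry out 0
  col 5: 0 + 0 + 0 (carry in) = 0 → bit 0, carry out 0
  col 6: 0 + 1 + 0 (carry in) = 1 → bit 1, carry out 0
  col 7: 0 + 1 + 0 (carry in) = 1 → bit 1, carry out 0
  col 8: 0 + 1 + 0 (carry in) = 1 → bit 1, carry out 0
  col 9: 0 + 1 + 0 (carry in) = 1 → bit 1, carry out 0
  col 10: 0 + 0 + 0 (carry in) = 0 → bit 0, carry out 0
Reading bits MSB→LSB: 01111011100
Strip leading zeros: 1111011100
= 1111011100


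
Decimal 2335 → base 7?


Divide by 7 repeatedly:
2335 ÷ 7 = 333 remainder 4
333 ÷ 7 = 47 remainder 4
47 ÷ 7 = 6 remainder 5
6 ÷ 7 = 0 remainder 6
Reading remainders bottom-up:
= 6544


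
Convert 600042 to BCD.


Each digit → 4-bit binary:
  6 → 0110
  0 → 0000
  0 → 0000
  0 → 0000
  4 → 0100
  2 → 0010
= 0110 0000 0000 0000 0100 0010


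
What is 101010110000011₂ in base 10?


Positional values:
Bit 0: 1 × 2^0 = 1
Bit 1: 1 × 2^1 = 2
Bit 7: 1 × 2^7 = 128
Bit 8: 1 × 2^8 = 256
Bit 10: 1 × 2^10 = 1024
Bit 12: 1 × 2^12 = 4096
Bit 14: 1 × 2^14 = 16384
Sum = 1 + 2 + 128 + 256 + 1024 + 4096 + 16384
= 21891


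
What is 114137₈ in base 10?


Positional values:
Position 0: 7 × 8^0 = 7
Position 1: 3 × 8^1 = 24
Position 2: 1 × 8^2 = 64
Position 3: 4 × 8^3 = 2048
Position 4: 1 × 8^4 = 4096
Position 5: 1 × 8^5 = 32768
Sum = 7 + 24 + 64 + 2048 + 4096 + 32768
= 39007


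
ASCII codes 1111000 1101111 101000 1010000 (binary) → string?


Codes (binary): 1111000 1101111 101000 1010000
Per-code ASCII lookup:
  1111000 = 120  (range 97-122: lowercase, 120 - 97 = 23) → 'x'
  1101111 = 111  (range 97-122: lowercase, 111 - 97 = 14) → 'o'
  101000 = 40  (special character) → '('
  1010000 = 80  (range 65-90: uppercase, 80 - 65 = 15) → 'P'
= 'xo(P'


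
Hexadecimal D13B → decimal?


Positional values:
Position 0: B × 16^0 = 11 × 1 = 11
Position 1: 3 × 16^1 = 3 × 16 = 48
Position 2: 1 × 16^2 = 1 × 256 = 256
Position 3: D × 16^3 = 13 × 4096 = 53248
Sum = 11 + 48 + 256 + 53248
= 53563


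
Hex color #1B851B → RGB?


Hex: #1B851B
R = 1B₁₆ = 27
G = 85₁₆ = 133
B = 1B₁₆ = 27
= RGB(27, 133, 27)


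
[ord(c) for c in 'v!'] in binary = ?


String: 'v!'  (2 characters)
Per-character ASCII lookup:
  'v': lowercase starts at 97: 'v' = 97 + 21 = 118 → 1110110
  '!': special character: '!' = 33 → 100001
= 1110110 100001


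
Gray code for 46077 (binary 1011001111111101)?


Binary: 1011001111111101
Gray code: G = B XOR (B >> 1)
B >> 1 = 0101100111111110
1011001111111101 XOR 0101100111111110:
  1 XOR 0 = 1
  0 XOR 1 = 1
  1 XOR 0 = 1
  1 XOR 1 = 0
  0 XOR 1 = 1
  0 XOR 0 = 0
  1 XOR 0 = 1
  1 XOR 1 = 0
  1 XOR 1 = 0
  1 XOR 1 = 0
  1 XOR 1 = 0
  1 XOR 1 = 0
  1 XOR 1 = 0
  1 XOR 1 = 0
  0 XOR 1 = 1
  1 XOR 0 = 1
= 1110101000000011


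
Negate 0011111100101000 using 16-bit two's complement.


Original: 0011111100101000
Step 1 - Invert all bits: 1100000011010111
Step 2 - Add 1: 1100000011010111 + 1
= 1100000011011000 (represents -16168)


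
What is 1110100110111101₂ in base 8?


Group into 3-bit groups: 001110100110111101
  001 = 1
  110 = 6
  100 = 4
  110 = 6
  111 = 7
  101 = 5
= 0o164675


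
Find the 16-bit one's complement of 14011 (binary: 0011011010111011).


Original: 0011011010111011
Invert all bits:
  bit 0: 0 → 1
  bit 1: 0 → 1
  bit 2: 1 → 0
  bit 3: 1 → 0
  bit 4: 0 → 1
  bit 5: 1 → 0
  bit 6: 1 → 0
  bit 7: 0 → 1
  bit 8: 1 → 0
  bit 9: 0 → 1
  bit 10: 1 → 0
  bit 11: 1 → 0
  bit 12: 1 → 0
  bit 13: 0 → 1
  bit 14: 1 → 0
  bit 15: 1 → 0
= 1100100101000100


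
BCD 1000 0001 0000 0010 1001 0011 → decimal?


Each 4-bit group → digit:
  1000 → 8
  0001 → 1
  0000 → 0
  0010 → 2
  1001 → 9
  0011 → 3
= 810293


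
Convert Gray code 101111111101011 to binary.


Gray code: 101111111101011
MSB stays the same: 1
Each subsequent bit = prev_binary XOR current_gray:
  B[1] = 1 XOR 0 = 1
  B[2] = 1 XOR 1 = 0
  B[3] = 0 XOR 1 = 1
  B[4] = 1 XOR 1 = 0
  B[5] = 0 XOR 1 = 1
  B[6] = 1 XOR 1 = 0
  B[7] = 0 XOR 1 = 1
  B[8] = 1 XOR 1 = 0
  B[9] = 0 XOR 1 = 1
  B[10] = 1 XOR 0 = 1
  B[11] = 1 XOR 1 = 0
  B[12] = 0 XOR 0 = 0
  B[13] = 0 XOR 1 = 1
  B[14] = 1 XOR 1 = 0
= 110101010110010 (27314 decimal)


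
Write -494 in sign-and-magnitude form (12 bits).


Sign bit: 1 (negative)
Magnitude: 494 = 00111101110
= 100111101110


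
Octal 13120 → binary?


Each octal digit → 3 binary bits:
  1 = 001
  3 = 011
  1 = 001
  2 = 010
  0 = 000
Concatenate: 001 011 001 010 000
= 001011001010000


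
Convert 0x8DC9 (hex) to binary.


Each hex digit → 4 binary bits:
  8 = 1000
  D = 1101
  C = 1100
  9 = 1001
Concatenate: 1000 1101 1100 1001
= 1000110111001001


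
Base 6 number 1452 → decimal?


Positional values (base 6):
  2 × 6^0 = 2 × 1 = 2
  5 × 6^1 = 5 × 6 = 30
  4 × 6^2 = 4 × 36 = 144
  1 × 6^3 = 1 × 216 = 216
Sum = 2 + 30 + 144 + 216
= 392


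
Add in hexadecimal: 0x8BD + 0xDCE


Align and add column by column (LSB to MSB, each column mod 16 with carry):
  08BD
+ 0DCE
  ----
  col 0: D(13) + E(14) + 0 (carry in) = 27 → B(11), carry out 1
  col 1: B(11) + C(12) + 1 (carry in) = 24 → 8(8), carry out 1
  col 2: 8(8) + D(13) + 1 (carry in) = 22 → 6(6), carry out 1
  col 3: 0(0) + 0(0) + 1 (carry in) = 1 → 1(1), carry out 0
Reading digits MSB→LSB: 168B
Strip leading zeros: 168B
= 0x168B


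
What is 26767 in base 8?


Divide by 8 repeatedly:
26767 ÷ 8 = 3345 remainder 7
3345 ÷ 8 = 418 remainder 1
418 ÷ 8 = 52 remainder 2
52 ÷ 8 = 6 remainder 4
6 ÷ 8 = 0 remainder 6
Reading remainders bottom-up:
= 0o64217


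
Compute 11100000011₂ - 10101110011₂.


Align and subtract column by column (LSB to MSB, borrowing when needed):
  11100000011
- 10101110011
  -----------
  col 0: (1 - 0 borrow-in) - 1 → 1 - 1 = 0, borrow out 0
  col 1: (1 - 0 borrow-in) - 1 → 1 - 1 = 0, borrow out 0
  col 2: (0 - 0 borrow-in) - 0 → 0 - 0 = 0, borrow out 0
  col 3: (0 - 0 borrow-in) - 0 → 0 - 0 = 0, borrow out 0
  col 4: (0 - 0 borrow-in) - 1 → borrow from next column: (0+2) - 1 = 1, borrow out 1
  col 5: (0 - 1 borrow-in) - 1 → borrow from next column: (-1+2) - 1 = 0, borrow out 1
  col 6: (0 - 1 borrow-in) - 1 → borrow from next column: (-1+2) - 1 = 0, borrow out 1
  col 7: (0 - 1 borrow-in) - 0 → borrow from next column: (-1+2) - 0 = 1, borrow out 1
  col 8: (1 - 1 borrow-in) - 1 → borrow from next column: (0+2) - 1 = 1, borrow out 1
  col 9: (1 - 1 borrow-in) - 0 → 0 - 0 = 0, borrow out 0
  col 10: (1 - 0 borrow-in) - 1 → 1 - 1 = 0, borrow out 0
Reading bits MSB→LSB: 00110010000
Strip leading zeros: 110010000
= 110010000


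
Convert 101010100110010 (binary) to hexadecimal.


Group into 4-bit nibbles: 0101010100110010
  0101 = 5
  0101 = 5
  0011 = 3
  0010 = 2
= 0x5532


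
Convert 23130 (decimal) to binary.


Divide by 2 repeatedly:
23130 ÷ 2 = 11565 remainder 0
11565 ÷ 2 = 5782 remainder 1
5782 ÷ 2 = 2891 remainder 0
2891 ÷ 2 = 1445 remainder 1
1445 ÷ 2 = 722 remainder 1
722 ÷ 2 = 361 remainder 0
361 ÷ 2 = 180 remainder 1
180 ÷ 2 = 90 remainder 0
90 ÷ 2 = 45 remainder 0
45 ÷ 2 = 22 remainder 1
22 ÷ 2 = 11 remainder 0
11 ÷ 2 = 5 remainder 1
5 ÷ 2 = 2 remainder 1
2 ÷ 2 = 1 remainder 0
1 ÷ 2 = 0 remainder 1
Reading remainders bottom-up:
= 101101001011010


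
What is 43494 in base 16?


Divide by 16 repeatedly:
43494 ÷ 16 = 2718 remainder 6 (6)
2718 ÷ 16 = 169 remainder 14 (E)
169 ÷ 16 = 10 remainder 9 (9)
10 ÷ 16 = 0 remainder 10 (A)
Reading remainders bottom-up:
= 0xA9E6


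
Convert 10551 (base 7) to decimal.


Positional values (base 7):
  1 × 7^0 = 1 × 1 = 1
  5 × 7^1 = 5 × 7 = 35
  5 × 7^2 = 5 × 49 = 245
  0 × 7^3 = 0 × 343 = 0
  1 × 7^4 = 1 × 2401 = 2401
Sum = 1 + 35 + 245 + 0 + 2401
= 2682


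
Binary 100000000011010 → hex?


Group into 4-bit nibbles: 0100000000011010
  0100 = 4
  0000 = 0
  0001 = 1
  1010 = A
= 0x401A


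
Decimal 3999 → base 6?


Divide by 6 repeatedly:
3999 ÷ 6 = 666 remainder 3
666 ÷ 6 = 111 remainder 0
111 ÷ 6 = 18 remainder 3
18 ÷ 6 = 3 remainder 0
3 ÷ 6 = 0 remainder 3
Reading remainders bottom-up:
= 30303


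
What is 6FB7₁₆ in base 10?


Positional values:
Position 0: 7 × 16^0 = 7 × 1 = 7
Position 1: B × 16^1 = 11 × 16 = 176
Position 2: F × 16^2 = 15 × 256 = 3840
Position 3: 6 × 16^3 = 6 × 4096 = 24576
Sum = 7 + 176 + 3840 + 24576
= 28599


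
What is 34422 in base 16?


Divide by 16 repeatedly:
34422 ÷ 16 = 2151 remainder 6 (6)
2151 ÷ 16 = 134 remainder 7 (7)
134 ÷ 16 = 8 remainder 6 (6)
8 ÷ 16 = 0 remainder 8 (8)
Reading remainders bottom-up:
= 0x8676


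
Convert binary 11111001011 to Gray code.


Binary: 11111001011
Gray code: G = B XOR (B >> 1)
B >> 1 = 01111100101
11111001011 XOR 01111100101:
  1 XOR 0 = 1
  1 XOR 1 = 0
  1 XOR 1 = 0
  1 XOR 1 = 0
  1 XOR 1 = 0
  0 XOR 1 = 1
  0 XOR 0 = 0
  1 XOR 0 = 1
  0 XOR 1 = 1
  1 XOR 0 = 1
  1 XOR 1 = 0
= 10000101110


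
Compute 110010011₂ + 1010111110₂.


Align and add column by column (LSB to MSB, carry propagating):
  00110010011
+ 01010111110
  -----------
  col 0: 1 + 0 + 0 (carry in) = 1 → bit 1, carry out 0
  col 1: 1 + 1 + 0 (carry in) = 2 → bit 0, carry out 1
  col 2: 0 + 1 + 1 (carry in) = 2 → bit 0, carry out 1
  col 3: 0 + 1 + 1 (carry in) = 2 → bit 0, carry out 1
  col 4: 1 + 1 + 1 (carry in) = 3 → bit 1, carry out 1
  col 5: 0 + 1 + 1 (carry in) = 2 → bit 0, carry out 1
  col 6: 0 + 0 + 1 (carry in) = 1 → bit 1, carry out 0
  col 7: 1 + 1 + 0 (carry in) = 2 → bit 0, carry out 1
  col 8: 1 + 0 + 1 (carry in) = 2 → bit 0, carry out 1
  col 9: 0 + 1 + 1 (carry in) = 2 → bit 0, carry out 1
  col 10: 0 + 0 + 1 (carry in) = 1 → bit 1, carry out 0
Reading bits MSB→LSB: 10001010001
Strip leading zeros: 10001010001
= 10001010001


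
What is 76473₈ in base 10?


Positional values:
Position 0: 3 × 8^0 = 3
Position 1: 7 × 8^1 = 56
Position 2: 4 × 8^2 = 256
Position 3: 6 × 8^3 = 3072
Position 4: 7 × 8^4 = 28672
Sum = 3 + 56 + 256 + 3072 + 28672
= 32059


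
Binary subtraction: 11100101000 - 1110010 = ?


Align and subtract column by column (LSB to MSB, borrowing when needed):
  11100101000
- 00001110010
  -----------
  col 0: (0 - 0 borrow-in) - 0 → 0 - 0 = 0, borrow out 0
  col 1: (0 - 0 borrow-in) - 1 → borrow from next column: (0+2) - 1 = 1, borrow out 1
  col 2: (0 - 1 borrow-in) - 0 → borrow from next column: (-1+2) - 0 = 1, borrow out 1
  col 3: (1 - 1 borrow-in) - 0 → 0 - 0 = 0, borrow out 0
  col 4: (0 - 0 borrow-in) - 1 → borrow from next column: (0+2) - 1 = 1, borrow out 1
  col 5: (1 - 1 borrow-in) - 1 → borrow from next column: (0+2) - 1 = 1, borrow out 1
  col 6: (0 - 1 borrow-in) - 1 → borrow from next column: (-1+2) - 1 = 0, borrow out 1
  col 7: (0 - 1 borrow-in) - 0 → borrow from next column: (-1+2) - 0 = 1, borrow out 1
  col 8: (1 - 1 borrow-in) - 0 → 0 - 0 = 0, borrow out 0
  col 9: (1 - 0 borrow-in) - 0 → 1 - 0 = 1, borrow out 0
  col 10: (1 - 0 borrow-in) - 0 → 1 - 0 = 1, borrow out 0
Reading bits MSB→LSB: 11010110110
Strip leading zeros: 11010110110
= 11010110110


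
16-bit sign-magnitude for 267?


Sign bit: 0 (positive)
Magnitude: 267 = 000000100001011
= 0000000100001011


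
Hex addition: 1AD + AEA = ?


Align and add column by column (LSB to MSB, each column mod 16 with carry):
  01AD
+ 0AEA
  ----
  col 0: D(13) + A(10) + 0 (carry in) = 23 → 7(7), carry out 1
  col 1: A(10) + E(14) + 1 (carry in) = 25 → 9(9), carry out 1
  col 2: 1(1) + A(10) + 1 (carry in) = 12 → C(12), carry out 0
  col 3: 0(0) + 0(0) + 0 (carry in) = 0 → 0(0), carry out 0
Reading digits MSB→LSB: 0C97
Strip leading zeros: C97
= 0xC97


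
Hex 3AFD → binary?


Each hex digit → 4 binary bits:
  3 = 0011
  A = 1010
  F = 1111
  D = 1101
Concatenate: 0011 1010 1111 1101
= 0011101011111101


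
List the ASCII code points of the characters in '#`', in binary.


String: '#`'  (2 characters)
Per-character ASCII lookup:
  '#': special character: '#' = 35 → 100011
  '`': special character: '`' = 96 → 1100000
= 100011 1100000


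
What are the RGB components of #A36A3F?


Hex: #A36A3F
R = A3₁₆ = 163
G = 6A₁₆ = 106
B = 3F₁₆ = 63
= RGB(163, 106, 63)


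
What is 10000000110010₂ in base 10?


Positional values:
Bit 1: 1 × 2^1 = 2
Bit 4: 1 × 2^4 = 16
Bit 5: 1 × 2^5 = 32
Bit 13: 1 × 2^13 = 8192
Sum = 2 + 16 + 32 + 8192
= 8242


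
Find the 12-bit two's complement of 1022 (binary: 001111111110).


Original: 001111111110
Step 1 - Invert all bits: 110000000001
Step 2 - Add 1: 110000000001 + 1
= 110000000010 (represents -1022)


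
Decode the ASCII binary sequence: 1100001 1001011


Codes (binary): 1100001 1001011
Per-code ASCII lookup:
  1100001 = 97  (range 97-122: lowercase, 97 - 97 = 0) → 'a'
  1001011 = 75  (range 65-90: uppercase, 75 - 65 = 10) → 'K'
= 'aK'


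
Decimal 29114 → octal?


Divide by 8 repeatedly:
29114 ÷ 8 = 3639 remainder 2
3639 ÷ 8 = 454 remainder 7
454 ÷ 8 = 56 remainder 6
56 ÷ 8 = 7 remainder 0
7 ÷ 8 = 0 remainder 7
Reading remainders bottom-up:
= 0o70672


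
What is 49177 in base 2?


Divide by 2 repeatedly:
49177 ÷ 2 = 24588 remainder 1
24588 ÷ 2 = 12294 remainder 0
12294 ÷ 2 = 6147 remainder 0
6147 ÷ 2 = 3073 remainder 1
3073 ÷ 2 = 1536 remainder 1
1536 ÷ 2 = 768 remainder 0
768 ÷ 2 = 384 remainder 0
384 ÷ 2 = 192 remainder 0
192 ÷ 2 = 96 remainder 0
96 ÷ 2 = 48 remainder 0
48 ÷ 2 = 24 remainder 0
24 ÷ 2 = 12 remainder 0
12 ÷ 2 = 6 remainder 0
6 ÷ 2 = 3 remainder 0
3 ÷ 2 = 1 remainder 1
1 ÷ 2 = 0 remainder 1
Reading remainders bottom-up:
= 1100000000011001


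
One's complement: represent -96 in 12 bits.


Original: 000001100000
Invert all bits:
  bit 0: 0 → 1
  bit 1: 0 → 1
  bit 2: 0 → 1
  bit 3: 0 → 1
  bit 4: 0 → 1
  bit 5: 1 → 0
  bit 6: 1 → 0
  bit 7: 0 → 1
  bit 8: 0 → 1
  bit 9: 0 → 1
  bit 10: 0 → 1
  bit 11: 0 → 1
= 111110011111


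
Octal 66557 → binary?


Each octal digit → 3 binary bits:
  6 = 110
  6 = 110
  5 = 101
  5 = 101
  7 = 111
Concatenate: 110 110 101 101 111
= 110110101101111


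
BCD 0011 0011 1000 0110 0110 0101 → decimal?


Each 4-bit group → digit:
  0011 → 3
  0011 → 3
  1000 → 8
  0110 → 6
  0110 → 6
  0101 → 5
= 338665


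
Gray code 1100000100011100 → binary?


Gray code: 1100000100011100
MSB stays the same: 1
Each subsequent bit = prev_binary XOR current_gray:
  B[1] = 1 XOR 1 = 0
  B[2] = 0 XOR 0 = 0
  B[3] = 0 XOR 0 = 0
  B[4] = 0 XOR 0 = 0
  B[5] = 0 XOR 0 = 0
  B[6] = 0 XOR 0 = 0
  B[7] = 0 XOR 1 = 1
  B[8] = 1 XOR 0 = 1
  B[9] = 1 XOR 0 = 1
  B[10] = 1 XOR 0 = 1
  B[11] = 1 XOR 1 = 0
  B[12] = 0 XOR 1 = 1
  B[13] = 1 XOR 1 = 0
  B[14] = 0 XOR 0 = 0
  B[15] = 0 XOR 0 = 0
= 1000000111101000 (33256 decimal)


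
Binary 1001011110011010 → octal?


Group into 3-bit groups: 001001011110011010
  001 = 1
  001 = 1
  011 = 3
  110 = 6
  011 = 3
  010 = 2
= 0o113632


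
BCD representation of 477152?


Each digit → 4-bit binary:
  4 → 0100
  7 → 0111
  7 → 0111
  1 → 0001
  5 → 0101
  2 → 0010
= 0100 0111 0111 0001 0101 0010


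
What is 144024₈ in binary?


Each octal digit → 3 binary bits:
  1 = 001
  4 = 100
  4 = 100
  0 = 000
  2 = 010
  4 = 100
Concatenate: 001 100 100 000 010 100
= 001100100000010100


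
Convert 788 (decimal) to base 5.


Divide by 5 repeatedly:
788 ÷ 5 = 157 remainder 3
157 ÷ 5 = 31 remainder 2
31 ÷ 5 = 6 remainder 1
6 ÷ 5 = 1 remainder 1
1 ÷ 5 = 0 remainder 1
Reading remainders bottom-up:
= 11123


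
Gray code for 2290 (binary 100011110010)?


Binary: 100011110010
Gray code: G = B XOR (B >> 1)
B >> 1 = 010001111001
100011110010 XOR 010001111001:
  1 XOR 0 = 1
  0 XOR 1 = 1
  0 XOR 0 = 0
  0 XOR 0 = 0
  1 XOR 0 = 1
  1 XOR 1 = 0
  1 XOR 1 = 0
  1 XOR 1 = 0
  0 XOR 1 = 1
  0 XOR 0 = 0
  1 XOR 0 = 1
  0 XOR 1 = 1
= 110010001011


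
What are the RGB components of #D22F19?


Hex: #D22F19
R = D2₁₆ = 210
G = 2F₁₆ = 47
B = 19₁₆ = 25
= RGB(210, 47, 25)


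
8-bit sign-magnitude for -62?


Sign bit: 1 (negative)
Magnitude: 62 = 0111110
= 10111110


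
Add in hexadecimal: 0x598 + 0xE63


Align and add column by column (LSB to MSB, each column mod 16 with carry):
  0598
+ 0E63
  ----
  col 0: 8(8) + 3(3) + 0 (carry in) = 11 → B(11), carry out 0
  col 1: 9(9) + 6(6) + 0 (carry in) = 15 → F(15), carry out 0
  col 2: 5(5) + E(14) + 0 (carry in) = 19 → 3(3), carry out 1
  col 3: 0(0) + 0(0) + 1 (carry in) = 1 → 1(1), carry out 0
Reading digits MSB→LSB: 13FB
Strip leading zeros: 13FB
= 0x13FB


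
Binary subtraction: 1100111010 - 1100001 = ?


Align and subtract column by column (LSB to MSB, borrowing when needed):
  1100111010
- 0001100001
  ----------
  col 0: (0 - 0 borrow-in) - 1 → borrow from next column: (0+2) - 1 = 1, borrow out 1
  col 1: (1 - 1 borrow-in) - 0 → 0 - 0 = 0, borrow out 0
  col 2: (0 - 0 borrow-in) - 0 → 0 - 0 = 0, borrow out 0
  col 3: (1 - 0 borrow-in) - 0 → 1 - 0 = 1, borrow out 0
  col 4: (1 - 0 borrow-in) - 0 → 1 - 0 = 1, borrow out 0
  col 5: (1 - 0 borrow-in) - 1 → 1 - 1 = 0, borrow out 0
  col 6: (0 - 0 borrow-in) - 1 → borrow from next column: (0+2) - 1 = 1, borrow out 1
  col 7: (0 - 1 borrow-in) - 0 → borrow from next column: (-1+2) - 0 = 1, borrow out 1
  col 8: (1 - 1 borrow-in) - 0 → 0 - 0 = 0, borrow out 0
  col 9: (1 - 0 borrow-in) - 0 → 1 - 0 = 1, borrow out 0
Reading bits MSB→LSB: 1011011001
Strip leading zeros: 1011011001
= 1011011001


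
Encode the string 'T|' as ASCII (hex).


String: 'T|'  (2 characters)
Per-character ASCII lookup:
  'T': uppercase starts at 65: 'T' = 65 + 19 = 84 → 0x54
  '|': special character: '|' = 124 → 0x7C
= 0x54 0x7C


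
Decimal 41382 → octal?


Divide by 8 repeatedly:
41382 ÷ 8 = 5172 remainder 6
5172 ÷ 8 = 646 remainder 4
646 ÷ 8 = 80 remainder 6
80 ÷ 8 = 10 remainder 0
10 ÷ 8 = 1 remainder 2
1 ÷ 8 = 0 remainder 1
Reading remainders bottom-up:
= 0o120646


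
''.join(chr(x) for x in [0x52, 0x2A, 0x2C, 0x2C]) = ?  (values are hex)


Codes (hex): 0x52 0x2A 0x2C 0x2C
Per-code ASCII lookup:
  0x52 = 82  (range 65-90: uppercase, 82 - 65 = 17) → 'R'
  0x2A = 42  (special character) → '*'
  0x2C = 44  (special character) → ','
  0x2C = 44  (special character) → ','
= 'R*,,'


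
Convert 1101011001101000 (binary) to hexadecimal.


Group into 4-bit nibbles: 1101011001101000
  1101 = D
  0110 = 6
  0110 = 6
  1000 = 8
= 0xD668


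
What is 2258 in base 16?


Divide by 16 repeatedly:
2258 ÷ 16 = 141 remainder 2 (2)
141 ÷ 16 = 8 remainder 13 (D)
8 ÷ 16 = 0 remainder 8 (8)
Reading remainders bottom-up:
= 0x8D2


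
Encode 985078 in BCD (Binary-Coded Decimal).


Each digit → 4-bit binary:
  9 → 1001
  8 → 1000
  5 → 0101
  0 → 0000
  7 → 0111
  8 → 1000
= 1001 1000 0101 0000 0111 1000


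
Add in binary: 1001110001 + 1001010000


Align and add column by column (LSB to MSB, carry propagating):
  01001110001
+ 01001010000
  -----------
  col 0: 1 + 0 + 0 (carry in) = 1 → bit 1, carry out 0
  col 1: 0 + 0 + 0 (carry in) = 0 → bit 0, carry out 0
  col 2: 0 + 0 + 0 (carry in) = 0 → bit 0, carry out 0
  col 3: 0 + 0 + 0 (carry in) = 0 → bit 0, carry out 0
  col 4: 1 + 1 + 0 (carry in) = 2 → bit 0, carry out 1
  col 5: 1 + 0 + 1 (carry in) = 2 → bit 0, carry out 1
  col 6: 1 + 1 + 1 (carry in) = 3 → bit 1, carry out 1
  col 7: 0 + 0 + 1 (carry in) = 1 → bit 1, carry out 0
  col 8: 0 + 0 + 0 (carry in) = 0 → bit 0, carry out 0
  col 9: 1 + 1 + 0 (carry in) = 2 → bit 0, carry out 1
  col 10: 0 + 0 + 1 (carry in) = 1 → bit 1, carry out 0
Reading bits MSB→LSB: 10011000001
Strip leading zeros: 10011000001
= 10011000001


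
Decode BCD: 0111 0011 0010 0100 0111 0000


Each 4-bit group → digit:
  0111 → 7
  0011 → 3
  0010 → 2
  0100 → 4
  0111 → 7
  0000 → 0
= 732470


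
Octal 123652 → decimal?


Positional values:
Position 0: 2 × 8^0 = 2
Position 1: 5 × 8^1 = 40
Position 2: 6 × 8^2 = 384
Position 3: 3 × 8^3 = 1536
Position 4: 2 × 8^4 = 8192
Position 5: 1 × 8^5 = 32768
Sum = 2 + 40 + 384 + 1536 + 8192 + 32768
= 42922


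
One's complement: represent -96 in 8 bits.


Original: 01100000
Invert all bits:
  bit 0: 0 → 1
  bit 1: 1 → 0
  bit 2: 1 → 0
  bit 3: 0 → 1
  bit 4: 0 → 1
  bit 5: 0 → 1
  bit 6: 0 → 1
  bit 7: 0 → 1
= 10011111


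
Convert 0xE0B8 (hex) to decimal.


Positional values:
Position 0: 8 × 16^0 = 8 × 1 = 8
Position 1: B × 16^1 = 11 × 16 = 176
Position 2: 0 × 16^2 = 0 × 256 = 0
Position 3: E × 16^3 = 14 × 4096 = 57344
Sum = 8 + 176 + 0 + 57344
= 57528


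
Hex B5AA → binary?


Each hex digit → 4 binary bits:
  B = 1011
  5 = 0101
  A = 1010
  A = 1010
Concatenate: 1011 0101 1010 1010
= 1011010110101010


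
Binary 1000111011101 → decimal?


Positional values:
Bit 0: 1 × 2^0 = 1
Bit 2: 1 × 2^2 = 4
Bit 3: 1 × 2^3 = 8
Bit 4: 1 × 2^4 = 16
Bit 6: 1 × 2^6 = 64
Bit 7: 1 × 2^7 = 128
Bit 8: 1 × 2^8 = 256
Bit 12: 1 × 2^12 = 4096
Sum = 1 + 4 + 8 + 16 + 64 + 128 + 256 + 4096
= 4573


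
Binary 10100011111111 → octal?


Group into 3-bit groups: 010100011111111
  010 = 2
  100 = 4
  011 = 3
  111 = 7
  111 = 7
= 0o24377


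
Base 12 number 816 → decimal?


Positional values (base 12):
  6 × 12^0 = 6 × 1 = 6
  1 × 12^1 = 1 × 12 = 12
  8 × 12^2 = 8 × 144 = 1152
Sum = 6 + 12 + 1152
= 1170


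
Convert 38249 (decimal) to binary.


Divide by 2 repeatedly:
38249 ÷ 2 = 19124 remainder 1
19124 ÷ 2 = 9562 remainder 0
9562 ÷ 2 = 4781 remainder 0
4781 ÷ 2 = 2390 remainder 1
2390 ÷ 2 = 1195 remainder 0
1195 ÷ 2 = 597 remainder 1
597 ÷ 2 = 298 remainder 1
298 ÷ 2 = 149 remainder 0
149 ÷ 2 = 74 remainder 1
74 ÷ 2 = 37 remainder 0
37 ÷ 2 = 18 remainder 1
18 ÷ 2 = 9 remainder 0
9 ÷ 2 = 4 remainder 1
4 ÷ 2 = 2 remainder 0
2 ÷ 2 = 1 remainder 0
1 ÷ 2 = 0 remainder 1
Reading remainders bottom-up:
= 1001010101101001


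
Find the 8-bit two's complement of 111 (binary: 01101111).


Original: 01101111
Step 1 - Invert all bits: 10010000
Step 2 - Add 1: 10010000 + 1
= 10010001 (represents -111)


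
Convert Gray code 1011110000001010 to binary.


Gray code: 1011110000001010
MSB stays the same: 1
Each subsequent bit = prev_binary XOR current_gray:
  B[1] = 1 XOR 0 = 1
  B[2] = 1 XOR 1 = 0
  B[3] = 0 XOR 1 = 1
  B[4] = 1 XOR 1 = 0
  B[5] = 0 XOR 1 = 1
  B[6] = 1 XOR 0 = 1
  B[7] = 1 XOR 0 = 1
  B[8] = 1 XOR 0 = 1
  B[9] = 1 XOR 0 = 1
  B[10] = 1 XOR 0 = 1
  B[11] = 1 XOR 0 = 1
  B[12] = 1 XOR 1 = 0
  B[13] = 0 XOR 0 = 0
  B[14] = 0 XOR 1 = 1
  B[15] = 1 XOR 0 = 1
= 1101011111110011 (55283 decimal)


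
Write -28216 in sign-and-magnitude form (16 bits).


Sign bit: 1 (negative)
Magnitude: 28216 = 110111000111000
= 1110111000111000


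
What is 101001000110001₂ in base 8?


Group into 3-bit groups: 101001000110001
  101 = 5
  001 = 1
  000 = 0
  110 = 6
  001 = 1
= 0o51061


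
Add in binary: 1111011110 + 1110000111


Align and add column by column (LSB to MSB, carry propagating):
  01111011110
+ 01110000111
  -----------
  col 0: 0 + 1 + 0 (carry in) = 1 → bit 1, carry out 0
  col 1: 1 + 1 + 0 (carry in) = 2 → bit 0, carry out 1
  col 2: 1 + 1 + 1 (carry in) = 3 → bit 1, carry out 1
  col 3: 1 + 0 + 1 (carry in) = 2 → bit 0, carry out 1
  col 4: 1 + 0 + 1 (carry in) = 2 → bit 0, carry out 1
  col 5: 0 + 0 + 1 (carry in) = 1 → bit 1, carry out 0
  col 6: 1 + 0 + 0 (carry in) = 1 → bit 1, carry out 0
  col 7: 1 + 1 + 0 (carry in) = 2 → bit 0, carry out 1
  col 8: 1 + 1 + 1 (carry in) = 3 → bit 1, carry out 1
  col 9: 1 + 1 + 1 (carry in) = 3 → bit 1, carry out 1
  col 10: 0 + 0 + 1 (carry in) = 1 → bit 1, carry out 0
Reading bits MSB→LSB: 11101100101
Strip leading zeros: 11101100101
= 11101100101
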